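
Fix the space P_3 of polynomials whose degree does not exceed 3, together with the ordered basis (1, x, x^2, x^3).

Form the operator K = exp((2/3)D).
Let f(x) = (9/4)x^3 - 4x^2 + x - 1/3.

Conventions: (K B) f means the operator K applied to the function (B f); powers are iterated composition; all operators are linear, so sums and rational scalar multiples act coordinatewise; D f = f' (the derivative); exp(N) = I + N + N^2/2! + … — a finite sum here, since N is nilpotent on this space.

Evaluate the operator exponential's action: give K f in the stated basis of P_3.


order-1 term: (9/2)x^2 - (16/3)x + 2/3
order-2 term: 3x - 16/9
order-3 term: 2/3
the series for exp((2/3)D) f terminates at order 3
exp((2/3)D) f = (9/4)x^3 + (1/2)x^2 - (4/3)x - 7/9

the result is g(x) = (9/4)x^3 + (1/2)x^2 - (4/3)x - 7/9


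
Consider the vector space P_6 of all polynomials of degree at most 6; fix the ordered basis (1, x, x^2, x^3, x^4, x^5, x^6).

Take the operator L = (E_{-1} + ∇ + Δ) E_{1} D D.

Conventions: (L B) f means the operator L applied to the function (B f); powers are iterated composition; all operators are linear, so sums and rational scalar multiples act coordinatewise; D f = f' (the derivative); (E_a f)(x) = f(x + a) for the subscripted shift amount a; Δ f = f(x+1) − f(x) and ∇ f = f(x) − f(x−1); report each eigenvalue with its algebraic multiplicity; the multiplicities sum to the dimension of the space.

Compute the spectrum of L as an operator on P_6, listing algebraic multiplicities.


image of 1: 0
image of x: 0
image of x^2: 2
image of x^3: 6x + 12
image of x^4: 12x^2 + 48x + 48
image of x^5: 20x^3 + 120x^2 + 240x + 160
image of x^6: 30x^4 + 240x^3 + 720x^2 + 960x + 480
the matrix is upper triangular; its diagonal is (0, 0, 0, 0, 0, 0, 0)
for a triangular matrix the eigenvalues are the diagonal entries, with algebraic multiplicity their repetition count

λ = 0 (multiplicity 7)


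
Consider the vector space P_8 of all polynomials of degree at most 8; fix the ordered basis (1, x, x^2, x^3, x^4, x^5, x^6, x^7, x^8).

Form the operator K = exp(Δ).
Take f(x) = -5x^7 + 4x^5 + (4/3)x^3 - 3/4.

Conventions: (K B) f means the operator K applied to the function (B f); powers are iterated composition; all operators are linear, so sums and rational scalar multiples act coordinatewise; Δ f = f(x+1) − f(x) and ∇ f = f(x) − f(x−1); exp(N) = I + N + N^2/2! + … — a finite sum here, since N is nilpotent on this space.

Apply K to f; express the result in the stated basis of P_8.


the result is g(x) = -5x^7 - 35x^6 - 206x^5 - 855x^4 - (7631/3)x^3 - 5256x^2 - 6797x - 50053/12

order-1 term: -35x^6 - 105x^5 - 155x^4 - 135x^3 - 61x^2 - 11x + 1/3
order-2 term: -105x^5 - 525x^4 - 1185x^3 - 1455x^2 - 941x - 251
order-3 term: -175x^4 - 1050x^3 - 2585x^2 - 3030x - 4211/3
order-4 term: -175x^3 - 1050x^2 - 2255x - 1710
order-5 term: -105x^2 - 525x - 696
order-6 term: -35x - 105
order-7 term: -5
the series for exp(Δ) f terminates at order 7
exp(Δ) f = -5x^7 - 35x^6 - 206x^5 - 855x^4 - (7631/3)x^3 - 5256x^2 - 6797x - 50053/12


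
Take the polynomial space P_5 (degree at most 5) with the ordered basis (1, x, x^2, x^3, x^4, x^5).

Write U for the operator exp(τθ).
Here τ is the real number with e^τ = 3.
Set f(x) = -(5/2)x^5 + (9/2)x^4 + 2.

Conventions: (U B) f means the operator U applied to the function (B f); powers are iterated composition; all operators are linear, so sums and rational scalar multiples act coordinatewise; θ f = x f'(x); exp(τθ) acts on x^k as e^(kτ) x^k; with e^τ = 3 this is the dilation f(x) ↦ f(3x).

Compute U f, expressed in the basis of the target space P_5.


exp(τθ) x^k = e^(kτ) x^k; with e^τ = 3 this sends x^k to 3^k x^k
x^4 ↦ 81 x^4
x^5 ↦ 243 x^5
applying this coordinatewise to f: exp(τθ) f = -(1215/2)x^5 + (729/2)x^4 + 2

g(x) = -(1215/2)x^5 + (729/2)x^4 + 2


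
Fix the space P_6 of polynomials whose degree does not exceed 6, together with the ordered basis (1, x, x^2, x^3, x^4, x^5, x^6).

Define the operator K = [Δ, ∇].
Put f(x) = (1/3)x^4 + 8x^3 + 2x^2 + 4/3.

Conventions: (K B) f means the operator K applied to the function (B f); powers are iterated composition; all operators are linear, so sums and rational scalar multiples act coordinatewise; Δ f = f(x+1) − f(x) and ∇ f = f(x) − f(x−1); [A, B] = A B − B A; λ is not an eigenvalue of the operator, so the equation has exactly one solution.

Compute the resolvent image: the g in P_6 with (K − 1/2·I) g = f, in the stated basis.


write g with unknown coordinates in the stated basis and equate coefficients in (K − 1/2·I) g = f
solving from the highest basis element down gives g = -(2/3)x^4 - 16x^3 - 4x^2 - 8/3
check: K g = 0
so K g − 1/2·g = (1/3)x^4 + 8x^3 + 2x^2 + 4/3 = f ✓

g(x) = -(2/3)x^4 - 16x^3 - 4x^2 - 8/3


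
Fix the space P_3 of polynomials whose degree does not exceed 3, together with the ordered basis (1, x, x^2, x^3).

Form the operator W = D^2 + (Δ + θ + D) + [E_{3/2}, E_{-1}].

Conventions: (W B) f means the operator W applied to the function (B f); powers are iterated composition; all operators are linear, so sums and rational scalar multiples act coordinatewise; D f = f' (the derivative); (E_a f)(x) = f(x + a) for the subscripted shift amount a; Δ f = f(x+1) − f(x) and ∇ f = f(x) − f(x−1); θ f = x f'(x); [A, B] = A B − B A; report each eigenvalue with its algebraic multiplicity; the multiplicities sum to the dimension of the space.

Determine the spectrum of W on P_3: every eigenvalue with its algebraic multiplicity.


image of 1: 0
image of x: x + 2
image of x^2: 2x^2 + 4x + 3
image of x^3: 3x^3 + 6x^2 + 9x + 1
the matrix is upper triangular; its diagonal is (0, 1, 2, 3)
for a triangular matrix the eigenvalues are the diagonal entries, with algebraic multiplicity their repetition count

λ = 0 (multiplicity 1), λ = 1 (multiplicity 1), λ = 2 (multiplicity 1), λ = 3 (multiplicity 1)


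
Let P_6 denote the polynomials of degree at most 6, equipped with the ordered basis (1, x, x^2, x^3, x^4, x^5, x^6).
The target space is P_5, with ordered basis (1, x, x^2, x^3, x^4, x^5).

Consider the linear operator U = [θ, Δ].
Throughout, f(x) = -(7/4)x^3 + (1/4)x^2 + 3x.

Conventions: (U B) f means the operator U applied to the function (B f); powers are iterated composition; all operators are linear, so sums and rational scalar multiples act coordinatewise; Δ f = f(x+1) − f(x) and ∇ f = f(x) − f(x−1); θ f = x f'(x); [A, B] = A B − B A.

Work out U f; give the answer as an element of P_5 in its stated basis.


Δ f = -(21/4)x^2 - (19/4)x + 3/2
θ Δ f = -(21/2)x^2 - (19/4)x
θ f = -(21/4)x^3 + (1/2)x^2 + 3x
Δ θ f = -(63/4)x^2 - (59/4)x - 7/4
[θ, Δ] f = (21/4)x^2 + 10x + 7/4

the image equals g(x) = (21/4)x^2 + 10x + 7/4


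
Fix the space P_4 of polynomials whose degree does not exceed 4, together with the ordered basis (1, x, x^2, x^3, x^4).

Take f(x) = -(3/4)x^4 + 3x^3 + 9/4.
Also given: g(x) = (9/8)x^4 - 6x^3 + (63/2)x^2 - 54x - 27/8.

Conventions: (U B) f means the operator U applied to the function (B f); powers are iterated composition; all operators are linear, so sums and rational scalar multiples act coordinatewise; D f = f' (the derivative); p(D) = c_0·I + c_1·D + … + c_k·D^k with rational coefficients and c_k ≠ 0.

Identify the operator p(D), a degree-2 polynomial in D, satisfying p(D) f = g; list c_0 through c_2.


c_0 = -3/2, c_1 = 1/2, c_2 = -3

D^0 f = -(3/4)x^4 + 3x^3 + 9/4
D^1 f = -3x^3 + 9x^2
D^2 f = -9x^2 + 18x
matching coefficients of g against c_0 f + c_1 Df + … from the top degree down determines the c_i
solution: c_0 = -3/2, c_1 = 1/2, c_2 = -3


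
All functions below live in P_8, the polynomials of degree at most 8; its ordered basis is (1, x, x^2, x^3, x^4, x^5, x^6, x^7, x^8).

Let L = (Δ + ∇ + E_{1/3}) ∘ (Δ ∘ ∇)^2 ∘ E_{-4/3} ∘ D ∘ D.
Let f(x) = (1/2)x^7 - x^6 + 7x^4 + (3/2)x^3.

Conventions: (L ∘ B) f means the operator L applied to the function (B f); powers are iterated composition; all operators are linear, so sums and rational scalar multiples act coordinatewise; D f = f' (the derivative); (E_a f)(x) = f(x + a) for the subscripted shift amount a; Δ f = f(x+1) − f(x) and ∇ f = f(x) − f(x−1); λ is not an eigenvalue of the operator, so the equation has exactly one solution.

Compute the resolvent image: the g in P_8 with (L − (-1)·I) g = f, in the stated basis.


the result is g(x) = (1/2)x^7 - x^6 + 7x^4 + (3/2)x^3 - 2520x - 1800

write g with unknown coordinates in the stated basis and equate coefficients in (L − (-1)·I) g = f
solving from the highest basis element down gives g = (1/2)x^7 - x^6 + 7x^4 + (3/2)x^3 - 2520x - 1800
check: L g = 2520x + 1800
so L g − (-1)·g = (1/2)x^7 - x^6 + 7x^4 + (3/2)x^3 = f ✓


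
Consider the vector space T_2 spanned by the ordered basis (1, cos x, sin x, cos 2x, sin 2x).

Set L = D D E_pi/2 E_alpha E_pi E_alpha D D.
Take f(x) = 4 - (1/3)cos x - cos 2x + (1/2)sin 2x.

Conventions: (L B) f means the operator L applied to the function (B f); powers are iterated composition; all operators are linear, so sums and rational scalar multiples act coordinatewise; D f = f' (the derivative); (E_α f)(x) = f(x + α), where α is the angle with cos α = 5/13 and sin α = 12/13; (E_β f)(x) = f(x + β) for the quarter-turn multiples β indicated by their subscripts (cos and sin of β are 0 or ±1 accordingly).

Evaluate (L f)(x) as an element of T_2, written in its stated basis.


g(x) = -(40/169)cos x + (119/507)sin x + (224656/28561)cos 2x + (458872/28561)sin 2x

D f = (1/3)sin x + cos 2x + 2sin 2x
D D f = (1/3)cos x + 4cos 2x - 2sin 2x
E_alpha (D D) f = (5/39)cos x - (4/13)sin x - (716/169)cos 2x - (242/169)sin 2x
E_pi (E_alpha D D) f = -(5/39)cos x + (4/13)sin x - (716/169)cos 2x - (242/169)sin 2x
E_alpha E_pi (E_alpha D D) f = (119/507)cos x + (40/169)sin x + (56164/28561)cos 2x + (114718/28561)sin 2x
E_pi/2 (E_alpha E_pi) (E_alpha D D) f = (40/169)cos x - (119/507)sin x - (56164/28561)cos 2x - (114718/28561)sin 2x
D E_pi/2 (E_alpha E_pi) (E_alpha D D) f = -(119/507)cos x - (40/169)sin x - (229436/28561)cos 2x + (112328/28561)sin 2x
D (D E_pi/2 E_alpha E_pi) (E_alpha D D) f = -(40/169)cos x + (119/507)sin x + (224656/28561)cos 2x + (458872/28561)sin 2x


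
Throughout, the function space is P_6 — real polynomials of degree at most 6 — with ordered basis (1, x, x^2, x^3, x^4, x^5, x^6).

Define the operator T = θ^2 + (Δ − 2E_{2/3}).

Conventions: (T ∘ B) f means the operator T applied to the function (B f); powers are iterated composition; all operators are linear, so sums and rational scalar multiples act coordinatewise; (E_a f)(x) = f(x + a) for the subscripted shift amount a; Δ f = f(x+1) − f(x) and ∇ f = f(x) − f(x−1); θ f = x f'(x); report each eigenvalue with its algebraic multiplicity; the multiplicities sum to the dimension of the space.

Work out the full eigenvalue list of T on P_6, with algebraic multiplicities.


λ = -2 (multiplicity 1), λ = -1 (multiplicity 1), λ = 2 (multiplicity 1), λ = 7 (multiplicity 1), λ = 14 (multiplicity 1), λ = 23 (multiplicity 1), λ = 34 (multiplicity 1)

image of 1: -2
image of x: -x - 1/3
image of x^2: 2x^2 - (2/3)x + 1/9
image of x^3: 7x^3 - x^2 + (1/3)x + 11/27
image of x^4: 14x^4 - (4/3)x^3 + (2/3)x^2 + (44/27)x + 49/81
image of x^5: 23x^5 - (5/3)x^4 + (10/9)x^3 + (110/27)x^2 + (245/81)x + 179/243
image of x^6: 34x^6 - 2x^5 + (5/3)x^4 + (220/27)x^3 + (245/27)x^2 + (358/81)x + 601/729
the matrix is upper triangular; its diagonal is (-2, -1, 2, 7, 14, 23, 34)
for a triangular matrix the eigenvalues are the diagonal entries, with algebraic multiplicity their repetition count


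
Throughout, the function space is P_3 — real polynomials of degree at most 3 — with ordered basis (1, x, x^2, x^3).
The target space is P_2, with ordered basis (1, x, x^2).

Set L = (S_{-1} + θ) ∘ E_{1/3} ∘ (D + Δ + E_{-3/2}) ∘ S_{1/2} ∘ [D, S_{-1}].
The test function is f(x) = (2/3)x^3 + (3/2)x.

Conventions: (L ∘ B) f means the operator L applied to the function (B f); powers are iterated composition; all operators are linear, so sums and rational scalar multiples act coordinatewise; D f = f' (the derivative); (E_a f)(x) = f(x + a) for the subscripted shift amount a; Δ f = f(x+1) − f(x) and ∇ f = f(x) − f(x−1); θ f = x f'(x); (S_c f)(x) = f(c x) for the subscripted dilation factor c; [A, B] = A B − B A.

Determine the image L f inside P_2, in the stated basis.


the image equals g(x) = -3x^2 - 241/36

S_{-1} f = -(2/3)x^3 - (3/2)x
D S_{-1} f = -2x^2 - 3/2
D f = 2x^2 + 3/2
S_{-1} D f = 2x^2 + 3/2
[D, S_{-1}] f = -4x^2 - 3
S_{1/2} [D, S_{-1}] f = -x^2 - 3
D S_{1/2} [D, S_{-1}] f = -2x
Δ S_{1/2} [D, S_{-1}] f = -2x - 1
E_{-3/2} S_{1/2} [D, S_{-1}] f = -x^2 + 3x - 21/4
(D + Δ + E_{-3/2}) S_{1/2} [D, S_{-1}] f = -x^2 - x - 25/4
E_{1/3} ((D + Δ + E_{-3/2}) ∘ S_{1/2} ∘ [D, S_{-1}]) f = -x^2 - (5/3)x - 241/36
S_{-1} E_{1/3} ((D + Δ + E_{-3/2}) ∘ S_{1/2} ∘ [D, S_{-1}]) f = -x^2 + (5/3)x - 241/36
θ E_{1/3} ((D + Δ + E_{-3/2}) ∘ S_{1/2} ∘ [D, S_{-1}]) f = -2x^2 - (5/3)x
(S_{-1} + θ) E_{1/3} ((D + Δ + E_{-3/2}) ∘ S_{1/2} ∘ [D, S_{-1}]) f = -3x^2 - 241/36


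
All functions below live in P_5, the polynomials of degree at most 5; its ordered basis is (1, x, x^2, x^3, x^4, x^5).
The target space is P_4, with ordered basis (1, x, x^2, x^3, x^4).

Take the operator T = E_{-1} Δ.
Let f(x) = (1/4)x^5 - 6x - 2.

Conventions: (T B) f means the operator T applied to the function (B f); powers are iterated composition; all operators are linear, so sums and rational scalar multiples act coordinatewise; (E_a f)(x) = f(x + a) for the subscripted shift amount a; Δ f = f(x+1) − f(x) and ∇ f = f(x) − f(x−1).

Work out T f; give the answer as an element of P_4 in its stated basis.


Δ f = (5/4)x^4 + (5/2)x^3 + (5/2)x^2 + (5/4)x - 23/4
E_{-1} Δ f = (5/4)x^4 - (5/2)x^3 + (5/2)x^2 - (5/4)x - 23/4

g(x) = (5/4)x^4 - (5/2)x^3 + (5/2)x^2 - (5/4)x - 23/4


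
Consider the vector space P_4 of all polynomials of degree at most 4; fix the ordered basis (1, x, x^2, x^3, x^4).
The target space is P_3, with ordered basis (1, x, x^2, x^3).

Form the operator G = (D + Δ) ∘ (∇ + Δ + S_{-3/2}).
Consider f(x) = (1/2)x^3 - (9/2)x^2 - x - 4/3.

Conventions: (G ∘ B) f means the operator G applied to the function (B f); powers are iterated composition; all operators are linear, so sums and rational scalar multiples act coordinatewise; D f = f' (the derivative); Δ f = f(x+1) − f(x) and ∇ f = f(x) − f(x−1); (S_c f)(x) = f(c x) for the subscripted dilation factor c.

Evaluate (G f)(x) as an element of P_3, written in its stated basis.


g(x) = -(81/8)x^2 - (537/16)x - 669/16

∇ f = (3/2)x^2 - (21/2)x + 4
Δ f = (3/2)x^2 - (15/2)x - 5
S_{-3/2} f = -(27/16)x^3 - (81/8)x^2 + (3/2)x - 4/3
(∇ + Δ + S_{-3/2}) f = -(27/16)x^3 - (57/8)x^2 - (33/2)x - 7/3
D (∇ + Δ + S_{-3/2}) f = -(81/16)x^2 - (57/4)x - 33/2
Δ (∇ + Δ + S_{-3/2}) f = -(81/16)x^2 - (309/16)x - 405/16
(D + Δ) (∇ + Δ + S_{-3/2}) f = -(81/8)x^2 - (537/16)x - 669/16


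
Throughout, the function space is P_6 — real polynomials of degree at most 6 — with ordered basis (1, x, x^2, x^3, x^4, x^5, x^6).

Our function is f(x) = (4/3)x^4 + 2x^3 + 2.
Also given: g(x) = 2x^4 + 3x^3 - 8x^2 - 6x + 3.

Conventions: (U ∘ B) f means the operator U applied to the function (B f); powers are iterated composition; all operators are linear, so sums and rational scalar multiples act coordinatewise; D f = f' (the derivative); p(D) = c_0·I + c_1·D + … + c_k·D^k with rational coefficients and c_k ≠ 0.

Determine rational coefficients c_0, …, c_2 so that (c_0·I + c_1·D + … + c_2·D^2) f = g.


p(D) = (3/2)·I − (1/2)·D^2, i.e. c_0 = 3/2, c_1 = 0, c_2 = -1/2

D^0 f = (4/3)x^4 + 2x^3 + 2
D^1 f = (16/3)x^3 + 6x^2
D^2 f = 16x^2 + 12x
matching coefficients of g against c_0 f + c_1 Df + … from the top degree down determines the c_i
solution: c_0 = 3/2, c_1 = 0, c_2 = -1/2


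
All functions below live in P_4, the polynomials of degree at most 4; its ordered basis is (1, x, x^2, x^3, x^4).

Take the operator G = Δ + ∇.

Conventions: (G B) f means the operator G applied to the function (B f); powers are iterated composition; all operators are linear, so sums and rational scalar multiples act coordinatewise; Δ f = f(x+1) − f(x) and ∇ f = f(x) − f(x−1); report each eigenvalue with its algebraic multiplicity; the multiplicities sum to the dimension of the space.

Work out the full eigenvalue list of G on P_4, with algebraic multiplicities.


λ = 0 (multiplicity 5)

image of 1: 0
image of x: 2
image of x^2: 4x
image of x^3: 6x^2 + 2
image of x^4: 8x^3 + 8x
the matrix is upper triangular; its diagonal is (0, 0, 0, 0, 0)
for a triangular matrix the eigenvalues are the diagonal entries, with algebraic multiplicity their repetition count


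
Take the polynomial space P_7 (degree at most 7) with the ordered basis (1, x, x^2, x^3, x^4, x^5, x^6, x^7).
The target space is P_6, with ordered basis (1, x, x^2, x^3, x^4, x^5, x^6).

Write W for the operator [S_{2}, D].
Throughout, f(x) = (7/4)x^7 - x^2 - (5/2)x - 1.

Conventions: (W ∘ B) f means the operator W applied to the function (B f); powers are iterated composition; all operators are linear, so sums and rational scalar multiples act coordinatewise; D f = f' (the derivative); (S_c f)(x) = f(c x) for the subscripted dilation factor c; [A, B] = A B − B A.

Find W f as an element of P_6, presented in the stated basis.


D f = (49/4)x^6 - 2x - 5/2
S_{2} D f = 784x^6 - 4x - 5/2
S_{2} f = 224x^7 - 4x^2 - 5x - 1
D S_{2} f = 1568x^6 - 8x - 5
[S_{2}, D] f = -784x^6 + 4x + 5/2

the result is g(x) = -784x^6 + 4x + 5/2


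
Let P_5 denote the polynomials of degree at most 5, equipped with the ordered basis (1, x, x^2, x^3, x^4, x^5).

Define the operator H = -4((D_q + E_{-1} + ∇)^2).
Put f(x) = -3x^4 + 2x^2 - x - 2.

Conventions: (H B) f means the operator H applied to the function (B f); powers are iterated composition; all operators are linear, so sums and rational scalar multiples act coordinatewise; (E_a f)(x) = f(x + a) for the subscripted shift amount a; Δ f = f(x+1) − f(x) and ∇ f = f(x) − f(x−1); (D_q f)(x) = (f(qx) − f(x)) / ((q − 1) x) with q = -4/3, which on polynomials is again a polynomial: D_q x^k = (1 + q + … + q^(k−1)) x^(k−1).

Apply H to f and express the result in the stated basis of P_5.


g(x) = 12x^4 - (200/9)x^3 - (1948/81)x^2 + (28/3)x + 56/3

D_q f = (25/9)x^3 - (2/3)x - 1
E_{-1} f = -3x^4 + 12x^3 - 16x^2 + 7x - 2
∇ f = -12x^3 + 18x^2 - 8x
(D_q + E_{-1} + ∇) f = -3x^4 + (25/9)x^3 + 2x^2 - (5/3)x - 3
D_q (D_q + E_{-1} + ∇) f = (25/9)x^3 + (325/81)x^2 - (2/3)x - 5/3
E_{-1} (D_q + E_{-1} + ∇) f = -3x^4 + (133/9)x^3 - (73/3)x^2 + (44/3)x - 46/9
∇ (D_q + E_{-1} + ∇) f = -12x^3 + (79/3)x^2 - (49/3)x + 19/9
(D_q + E_{-1} + ∇) (D_q + E_{-1} + ∇) f = -3x^4 + (50/9)x^3 + (487/81)x^2 - (7/3)x - 14/3
(-4((D_q + E_{-1} + ∇)^2)) f = 12x^4 - (200/9)x^3 - (1948/81)x^2 + (28/3)x + 56/3


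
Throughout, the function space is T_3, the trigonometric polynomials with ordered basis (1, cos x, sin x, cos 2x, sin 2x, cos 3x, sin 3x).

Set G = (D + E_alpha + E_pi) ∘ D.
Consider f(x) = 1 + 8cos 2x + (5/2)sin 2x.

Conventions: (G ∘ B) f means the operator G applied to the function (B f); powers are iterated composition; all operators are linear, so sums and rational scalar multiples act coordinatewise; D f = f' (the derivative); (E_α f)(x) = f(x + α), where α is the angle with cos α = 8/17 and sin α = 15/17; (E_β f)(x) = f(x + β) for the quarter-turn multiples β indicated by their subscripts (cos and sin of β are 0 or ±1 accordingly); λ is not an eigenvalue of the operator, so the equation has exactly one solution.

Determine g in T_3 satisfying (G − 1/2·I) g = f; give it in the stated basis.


write g with unknown coordinates in the stated basis and equate coefficients in (G − 1/2·I) g = f
solving from the highest basis element down gives g = -2 - (59536/44785)cos 2x - (9613/44785)sin 2x
check: G g = (328512/44785)cos 2x + (107156/44785)sin 2x
so G g − 1/2·g = 1 + 8cos 2x + (5/2)sin 2x = f ✓

the result is g(x) = -2 - (59536/44785)cos 2x - (9613/44785)sin 2x


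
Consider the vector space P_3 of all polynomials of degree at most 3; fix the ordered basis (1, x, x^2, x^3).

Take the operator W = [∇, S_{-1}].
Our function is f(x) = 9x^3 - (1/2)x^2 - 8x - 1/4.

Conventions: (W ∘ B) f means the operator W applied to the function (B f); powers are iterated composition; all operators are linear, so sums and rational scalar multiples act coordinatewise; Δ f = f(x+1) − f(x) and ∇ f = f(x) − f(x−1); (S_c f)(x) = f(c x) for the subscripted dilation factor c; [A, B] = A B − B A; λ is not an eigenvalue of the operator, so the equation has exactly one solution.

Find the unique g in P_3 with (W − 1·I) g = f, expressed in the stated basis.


write g with unknown coordinates in the stated basis and equate coefficients in (W − 1·I) g = f
solving from the highest basis element down gives g = -9x^3 + (109/2)x^2 + 226x - 1735/4
check: W g = 54x^2 + 218x - 434
so W g − 1·g = 9x^3 - (1/2)x^2 - 8x - 1/4 = f ✓

the image equals g(x) = -9x^3 + (109/2)x^2 + 226x - 1735/4


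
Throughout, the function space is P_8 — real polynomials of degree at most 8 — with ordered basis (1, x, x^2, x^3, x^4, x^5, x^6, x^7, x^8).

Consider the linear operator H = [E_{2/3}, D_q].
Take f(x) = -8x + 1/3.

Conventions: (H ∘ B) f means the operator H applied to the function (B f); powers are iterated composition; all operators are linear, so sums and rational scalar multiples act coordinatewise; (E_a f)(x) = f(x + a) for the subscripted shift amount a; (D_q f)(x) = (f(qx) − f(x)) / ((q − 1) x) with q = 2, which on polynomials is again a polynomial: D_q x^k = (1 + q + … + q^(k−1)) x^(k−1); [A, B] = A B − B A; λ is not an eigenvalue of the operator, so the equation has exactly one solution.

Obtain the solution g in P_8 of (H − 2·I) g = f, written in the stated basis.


write g with unknown coordinates in the stated basis and equate coefficients in (H − 2·I) g = f
solving from the highest basis element down gives g = 4x - 1/6
check: H g = 0
so H g − 2·g = -8x + 1/3 = f ✓

the image equals g(x) = 4x - 1/6


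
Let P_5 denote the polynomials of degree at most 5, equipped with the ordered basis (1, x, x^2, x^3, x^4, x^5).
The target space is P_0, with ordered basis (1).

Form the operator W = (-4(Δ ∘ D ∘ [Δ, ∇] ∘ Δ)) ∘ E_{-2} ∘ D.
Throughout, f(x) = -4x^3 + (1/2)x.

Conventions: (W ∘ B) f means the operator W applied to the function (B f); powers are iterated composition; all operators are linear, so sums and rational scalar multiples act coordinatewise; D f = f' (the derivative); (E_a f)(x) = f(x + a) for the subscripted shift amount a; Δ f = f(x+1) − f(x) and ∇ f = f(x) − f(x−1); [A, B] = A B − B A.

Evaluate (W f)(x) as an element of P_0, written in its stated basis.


g(x) = 0

D f = -12x^2 + 1/2
E_{-2} D f = -12x^2 + 48x - 95/2
Δ E_{-2} D f = -24x + 36
∇ Δ E_{-2} D f = -24
Δ ∇ Δ E_{-2} D f = 0
Δ Δ E_{-2} D f = -24
∇ Δ Δ E_{-2} D f = 0
[Δ, ∇] Δ E_{-2} D f = 0
D [Δ, ∇] Δ E_{-2} D f = 0
Δ D [Δ, ∇] Δ E_{-2} D f = 0
(-4(Δ ∘ D ∘ [Δ, ∇] ∘ Δ)) E_{-2} D f = 0


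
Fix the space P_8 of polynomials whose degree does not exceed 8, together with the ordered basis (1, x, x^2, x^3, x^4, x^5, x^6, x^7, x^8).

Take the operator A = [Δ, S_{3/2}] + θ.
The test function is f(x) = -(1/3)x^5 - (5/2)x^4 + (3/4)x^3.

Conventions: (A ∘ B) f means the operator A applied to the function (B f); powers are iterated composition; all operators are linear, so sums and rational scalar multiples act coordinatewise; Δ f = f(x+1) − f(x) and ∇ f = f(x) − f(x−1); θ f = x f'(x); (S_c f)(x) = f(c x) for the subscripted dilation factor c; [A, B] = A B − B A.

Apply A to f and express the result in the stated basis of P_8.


S_{3/2} f = -(81/32)x^5 - (405/32)x^4 + (81/32)x^3
Δ S_{3/2} f = -(405/32)x^4 - (1215/16)x^3 - (2997/32)x^2 - (891/16)x - 405/32
Δ f = -(5/3)x^4 - (40/3)x^3 - (193/12)x^2 - (113/12)x - 25/12
S_{3/2} Δ f = -(135/16)x^4 - 45x^3 - (579/16)x^2 - (113/8)x - 25/12
[Δ, S_{3/2}] f = -(135/32)x^4 - (495/16)x^3 - (1839/32)x^2 - (665/16)x - 1015/96
θ f = -(5/3)x^5 - 10x^4 + (9/4)x^3
([Δ, S_{3/2}] + θ) f = -(5/3)x^5 - (455/32)x^4 - (459/16)x^3 - (1839/32)x^2 - (665/16)x - 1015/96

g(x) = -(5/3)x^5 - (455/32)x^4 - (459/16)x^3 - (1839/32)x^2 - (665/16)x - 1015/96


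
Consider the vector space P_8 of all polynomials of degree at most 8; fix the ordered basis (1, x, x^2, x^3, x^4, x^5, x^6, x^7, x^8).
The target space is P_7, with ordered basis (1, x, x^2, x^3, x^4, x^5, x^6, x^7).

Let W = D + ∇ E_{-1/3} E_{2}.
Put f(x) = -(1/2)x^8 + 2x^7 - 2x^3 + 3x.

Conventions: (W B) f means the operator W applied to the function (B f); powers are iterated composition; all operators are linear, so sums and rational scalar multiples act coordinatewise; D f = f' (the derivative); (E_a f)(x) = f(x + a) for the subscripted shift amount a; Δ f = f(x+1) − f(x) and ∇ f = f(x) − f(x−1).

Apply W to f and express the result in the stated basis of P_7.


D f = -4x^7 + 14x^6 - 6x^2 + 3
E_{2} f = -(1/2)x^8 - 6x^7 - 28x^6 - 56x^5 + 222x^3 + 436x^2 + 363x + 118
E_{-1/3} E_{2} f = -(1/2)x^8 - (14/3)x^7 - (140/9)x^6 - (350/27)x^5 + (4375/81)x^4 + (43264/243)x^3 + (167710/729)x^2 + (313861/2187)x + 490985/13122
∇ E_{-1/3} E_{2} f = -4x^7 - (56/3)x^6 - (70/3)x^5 + (1085/27)x^4 + (13762/81)x^3 + (18610/81)x^2 + (103652/729)x + 157079/4374
(D + ∇ E_{-1/3} E_{2}) f = -8x^7 - (14/3)x^6 - (70/3)x^5 + (1085/27)x^4 + (13762/81)x^3 + (18124/81)x^2 + (103652/729)x + 170201/4374

the result is g(x) = -8x^7 - (14/3)x^6 - (70/3)x^5 + (1085/27)x^4 + (13762/81)x^3 + (18124/81)x^2 + (103652/729)x + 170201/4374


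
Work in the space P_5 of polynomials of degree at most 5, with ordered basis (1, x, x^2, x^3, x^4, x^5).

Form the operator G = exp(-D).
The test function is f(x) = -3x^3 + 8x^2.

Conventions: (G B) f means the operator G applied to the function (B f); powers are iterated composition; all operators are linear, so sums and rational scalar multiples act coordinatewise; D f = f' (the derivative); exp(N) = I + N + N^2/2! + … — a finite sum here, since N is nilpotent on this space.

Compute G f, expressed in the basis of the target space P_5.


the result is g(x) = -3x^3 + 17x^2 - 25x + 11

order-1 term: 9x^2 - 16x
order-2 term: -9x + 8
order-3 term: 3
the series for exp(-D) f terminates at order 3
exp(-D) f = -3x^3 + 17x^2 - 25x + 11


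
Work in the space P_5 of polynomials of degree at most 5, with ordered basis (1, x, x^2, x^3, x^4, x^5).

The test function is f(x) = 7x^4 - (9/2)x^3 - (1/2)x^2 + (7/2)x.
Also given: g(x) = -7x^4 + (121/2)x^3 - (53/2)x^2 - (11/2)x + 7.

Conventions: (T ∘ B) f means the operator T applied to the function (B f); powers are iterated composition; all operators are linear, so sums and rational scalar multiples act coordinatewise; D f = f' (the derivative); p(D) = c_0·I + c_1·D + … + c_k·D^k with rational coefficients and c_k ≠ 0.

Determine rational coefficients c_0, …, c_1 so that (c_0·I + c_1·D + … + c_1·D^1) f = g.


D^0 f = 7x^4 - (9/2)x^3 - (1/2)x^2 + (7/2)x
D^1 f = 28x^3 - (27/2)x^2 - x + 7/2
matching coefficients of g against c_0 f + c_1 Df + … from the top degree down determines the c_i
solution: c_0 = -1, c_1 = 2

c_0 = -1, c_1 = 2


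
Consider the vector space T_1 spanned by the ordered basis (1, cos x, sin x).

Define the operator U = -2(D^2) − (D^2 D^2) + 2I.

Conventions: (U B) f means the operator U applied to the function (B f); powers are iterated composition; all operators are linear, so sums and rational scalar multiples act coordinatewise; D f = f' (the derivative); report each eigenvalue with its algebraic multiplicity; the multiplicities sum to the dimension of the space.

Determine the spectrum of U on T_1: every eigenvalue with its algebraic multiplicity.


image of 1: 2
image of cos x: 3cos x
image of sin x: 3sin x
the matrix is diagonal; its diagonal is (2, 3, 3)
for a triangular matrix the eigenvalues are the diagonal entries, with algebraic multiplicity their repetition count

λ = 2 (multiplicity 1), λ = 3 (multiplicity 2)


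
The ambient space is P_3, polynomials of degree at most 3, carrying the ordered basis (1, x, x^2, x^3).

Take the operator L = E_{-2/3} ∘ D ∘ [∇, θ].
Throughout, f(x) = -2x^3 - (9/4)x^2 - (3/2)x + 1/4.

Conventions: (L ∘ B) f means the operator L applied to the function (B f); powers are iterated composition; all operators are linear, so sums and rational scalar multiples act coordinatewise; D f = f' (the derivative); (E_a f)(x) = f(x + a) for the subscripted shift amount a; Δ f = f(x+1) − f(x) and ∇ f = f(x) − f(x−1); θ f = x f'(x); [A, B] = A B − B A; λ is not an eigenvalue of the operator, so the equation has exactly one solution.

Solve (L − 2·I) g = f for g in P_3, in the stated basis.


the image equals g(x) = x^3 + (9/8)x^2 + (15/4)x - 4

write g with unknown coordinates in the stated basis and equate coefficients in (L − 2·I) g = f
solving from the highest basis element down gives g = x^3 + (9/8)x^2 + (15/4)x - 4
check: L g = 6x - 31/4
so L g − 2·g = -2x^3 - (9/4)x^2 - (3/2)x + 1/4 = f ✓


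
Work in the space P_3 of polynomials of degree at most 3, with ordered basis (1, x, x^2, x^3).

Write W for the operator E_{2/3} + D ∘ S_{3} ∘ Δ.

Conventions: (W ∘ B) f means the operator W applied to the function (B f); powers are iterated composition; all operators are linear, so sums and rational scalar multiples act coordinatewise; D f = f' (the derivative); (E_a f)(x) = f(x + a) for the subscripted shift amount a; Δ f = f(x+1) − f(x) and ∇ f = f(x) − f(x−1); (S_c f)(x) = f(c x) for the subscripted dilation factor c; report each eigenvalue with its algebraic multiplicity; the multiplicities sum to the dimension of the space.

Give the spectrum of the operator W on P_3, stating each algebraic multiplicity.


λ = 1 (multiplicity 4)

image of 1: 1
image of x: x + 2/3
image of x^2: x^2 + (4/3)x + 58/9
image of x^3: x^3 + 2x^2 + (166/3)x + 251/27
the matrix is upper triangular; its diagonal is (1, 1, 1, 1)
for a triangular matrix the eigenvalues are the diagonal entries, with algebraic multiplicity their repetition count


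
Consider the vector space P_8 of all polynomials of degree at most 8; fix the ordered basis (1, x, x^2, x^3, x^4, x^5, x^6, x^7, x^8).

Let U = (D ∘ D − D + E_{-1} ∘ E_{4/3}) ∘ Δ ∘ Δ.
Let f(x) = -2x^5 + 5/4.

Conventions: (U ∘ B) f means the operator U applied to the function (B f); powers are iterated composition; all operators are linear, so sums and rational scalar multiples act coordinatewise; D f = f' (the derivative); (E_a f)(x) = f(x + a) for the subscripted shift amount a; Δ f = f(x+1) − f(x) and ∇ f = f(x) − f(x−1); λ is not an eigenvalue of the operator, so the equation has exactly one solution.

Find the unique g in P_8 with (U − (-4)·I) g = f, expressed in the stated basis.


write g with unknown coordinates in the stated basis and equate coefficients in (U − (-4)·I) g = f
solving from the highest basis element down gives g = -(1/2)x^5 + (5/2)x^3 + (5/2)x^2 + (65/6)x + 5035/432
check: U g = -10x^3 - 10x^2 - (130/3)x - 1225/27
so U g − (-4)·g = -2x^5 + 5/4 = f ✓

the result is g(x) = -(1/2)x^5 + (5/2)x^3 + (5/2)x^2 + (65/6)x + 5035/432


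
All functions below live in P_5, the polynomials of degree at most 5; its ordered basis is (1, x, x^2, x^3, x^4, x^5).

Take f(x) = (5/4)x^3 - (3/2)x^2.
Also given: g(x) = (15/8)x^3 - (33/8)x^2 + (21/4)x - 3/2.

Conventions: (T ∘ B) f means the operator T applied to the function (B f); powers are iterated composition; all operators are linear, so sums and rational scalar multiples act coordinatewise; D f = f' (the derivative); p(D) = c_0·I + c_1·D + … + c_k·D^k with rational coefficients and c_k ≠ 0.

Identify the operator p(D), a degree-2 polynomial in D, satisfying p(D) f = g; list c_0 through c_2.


D^0 f = (5/4)x^3 - (3/2)x^2
D^1 f = (15/4)x^2 - 3x
D^2 f = (15/2)x - 3
matching coefficients of g against c_0 f + c_1 Df + … from the top degree down determines the c_i
solution: c_0 = 3/2, c_1 = -1/2, c_2 = 1/2

p(D) = (3/2)·I − (1/2)·D + (1/2)·D^2, i.e. c_0 = 3/2, c_1 = -1/2, c_2 = 1/2


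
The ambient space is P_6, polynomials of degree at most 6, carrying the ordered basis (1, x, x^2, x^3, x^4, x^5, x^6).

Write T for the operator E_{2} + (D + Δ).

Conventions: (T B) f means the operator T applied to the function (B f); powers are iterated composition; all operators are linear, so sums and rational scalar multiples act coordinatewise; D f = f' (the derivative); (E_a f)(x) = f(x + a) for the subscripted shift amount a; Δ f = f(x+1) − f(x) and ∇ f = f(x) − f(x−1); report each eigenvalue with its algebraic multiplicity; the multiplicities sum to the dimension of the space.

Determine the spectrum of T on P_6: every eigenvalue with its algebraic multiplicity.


λ = 1 (multiplicity 7)

image of 1: 1
image of x: x + 4
image of x^2: x^2 + 8x + 5
image of x^3: x^3 + 12x^2 + 15x + 9
image of x^4: x^4 + 16x^3 + 30x^2 + 36x + 17
image of x^5: x^5 + 20x^4 + 50x^3 + 90x^2 + 85x + 33
image of x^6: x^6 + 24x^5 + 75x^4 + 180x^3 + 255x^2 + 198x + 65
the matrix is upper triangular; its diagonal is (1, 1, 1, 1, 1, 1, 1)
for a triangular matrix the eigenvalues are the diagonal entries, with algebraic multiplicity their repetition count


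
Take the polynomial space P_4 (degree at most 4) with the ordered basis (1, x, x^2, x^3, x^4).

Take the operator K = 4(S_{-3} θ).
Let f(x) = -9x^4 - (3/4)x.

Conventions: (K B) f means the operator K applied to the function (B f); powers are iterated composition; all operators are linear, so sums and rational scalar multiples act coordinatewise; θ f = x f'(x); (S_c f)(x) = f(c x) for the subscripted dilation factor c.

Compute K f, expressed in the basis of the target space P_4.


the result is g(x) = -11664x^4 + 9x

θ f = -36x^4 - (3/4)x
S_{-3} θ f = -2916x^4 + (9/4)x
(4(S_{-3} θ)) f = -11664x^4 + 9x


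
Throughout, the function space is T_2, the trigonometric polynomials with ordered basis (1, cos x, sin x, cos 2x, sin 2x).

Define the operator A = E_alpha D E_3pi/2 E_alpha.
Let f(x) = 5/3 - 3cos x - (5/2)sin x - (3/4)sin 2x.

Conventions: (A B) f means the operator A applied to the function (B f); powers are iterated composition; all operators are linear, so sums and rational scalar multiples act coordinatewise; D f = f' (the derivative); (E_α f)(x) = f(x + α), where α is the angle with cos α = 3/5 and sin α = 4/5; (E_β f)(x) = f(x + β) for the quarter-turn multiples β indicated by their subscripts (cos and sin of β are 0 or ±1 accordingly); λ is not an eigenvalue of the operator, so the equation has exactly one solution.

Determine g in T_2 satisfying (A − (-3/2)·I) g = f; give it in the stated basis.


g(x) = 10/9 - (126/241)cos x - (593/241)sin x + (3162/7561)cos 2x - (1593/15122)sin 2x

write g with unknown coordinates in the stated basis and equate coefficients in (A − (-3/2)·I) g = f
solving from the highest basis element down gives g = 10/9 - (126/241)cos x - (593/241)sin x + (3162/7561)cos 2x - (1593/15122)sin 2x
check: A g = -(534/241)cos x + (287/241)sin x - (4743/7561)cos 2x - (4476/7561)sin 2x
so A g − (-3/2)·g = 5/3 - 3cos x - (5/2)sin x - (3/4)sin 2x = f ✓


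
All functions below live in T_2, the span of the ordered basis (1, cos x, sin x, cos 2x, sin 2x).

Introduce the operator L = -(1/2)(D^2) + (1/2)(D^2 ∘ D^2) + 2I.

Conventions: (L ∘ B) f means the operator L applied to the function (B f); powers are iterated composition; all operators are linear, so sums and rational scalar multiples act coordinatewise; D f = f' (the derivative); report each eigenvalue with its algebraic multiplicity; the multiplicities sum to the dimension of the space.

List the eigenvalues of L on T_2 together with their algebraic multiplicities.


λ = 2 (multiplicity 1), λ = 3 (multiplicity 2), λ = 12 (multiplicity 2)

image of 1: 2
image of cos x: 3cos x
image of sin x: 3sin x
image of cos 2x: 12cos 2x
image of sin 2x: 12sin 2x
the matrix is diagonal; its diagonal is (2, 3, 3, 12, 12)
for a triangular matrix the eigenvalues are the diagonal entries, with algebraic multiplicity their repetition count


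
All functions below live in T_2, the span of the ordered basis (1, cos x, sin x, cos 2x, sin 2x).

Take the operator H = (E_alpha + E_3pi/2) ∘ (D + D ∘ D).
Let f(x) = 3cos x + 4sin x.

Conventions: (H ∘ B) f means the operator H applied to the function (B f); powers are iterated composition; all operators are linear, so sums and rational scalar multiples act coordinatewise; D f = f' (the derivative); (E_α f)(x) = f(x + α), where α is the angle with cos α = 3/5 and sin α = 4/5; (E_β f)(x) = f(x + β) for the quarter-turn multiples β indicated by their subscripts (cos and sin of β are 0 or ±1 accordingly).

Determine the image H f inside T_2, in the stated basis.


g(x) = 2cos x - 4sin x

D f = 4cos x - 3sin x
D f = 4cos x - 3sin x
D D f = -3cos x - 4sin x
(D + D ∘ D) f = cos x - 7sin x
E_alpha (D + D ∘ D) f = -5cos x - 5sin x
E_3pi/2 (D + D ∘ D) f = 7cos x + sin x
(E_alpha + E_3pi/2) (D + D ∘ D) f = 2cos x - 4sin x


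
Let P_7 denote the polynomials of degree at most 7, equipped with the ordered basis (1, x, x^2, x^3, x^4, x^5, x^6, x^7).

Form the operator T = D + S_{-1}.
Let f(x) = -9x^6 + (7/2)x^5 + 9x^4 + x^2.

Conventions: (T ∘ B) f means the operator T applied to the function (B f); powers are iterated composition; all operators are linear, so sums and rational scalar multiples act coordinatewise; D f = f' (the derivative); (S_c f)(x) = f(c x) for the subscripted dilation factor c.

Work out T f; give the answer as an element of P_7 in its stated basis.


the image equals g(x) = -9x^6 - (115/2)x^5 + (53/2)x^4 + 36x^3 + x^2 + 2x

D f = -54x^5 + (35/2)x^4 + 36x^3 + 2x
S_{-1} f = -9x^6 - (7/2)x^5 + 9x^4 + x^2
(D + S_{-1}) f = -9x^6 - (115/2)x^5 + (53/2)x^4 + 36x^3 + x^2 + 2x


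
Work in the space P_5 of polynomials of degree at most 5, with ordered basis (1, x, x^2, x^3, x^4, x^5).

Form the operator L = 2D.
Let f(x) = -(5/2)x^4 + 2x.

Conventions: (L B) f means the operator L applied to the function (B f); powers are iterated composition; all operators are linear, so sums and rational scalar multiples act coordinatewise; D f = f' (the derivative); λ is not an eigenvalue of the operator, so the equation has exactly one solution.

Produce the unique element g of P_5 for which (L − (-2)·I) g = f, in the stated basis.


write g with unknown coordinates in the stated basis and equate coefficients in (L − (-2)·I) g = f
solving from the highest basis element down gives g = -(5/4)x^4 + 5x^3 - 15x^2 + 31x - 31
check: L g = -10x^3 + 30x^2 - 60x + 62
so L g − (-2)·g = -(5/2)x^4 + 2x = f ✓

the result is g(x) = -(5/4)x^4 + 5x^3 - 15x^2 + 31x - 31


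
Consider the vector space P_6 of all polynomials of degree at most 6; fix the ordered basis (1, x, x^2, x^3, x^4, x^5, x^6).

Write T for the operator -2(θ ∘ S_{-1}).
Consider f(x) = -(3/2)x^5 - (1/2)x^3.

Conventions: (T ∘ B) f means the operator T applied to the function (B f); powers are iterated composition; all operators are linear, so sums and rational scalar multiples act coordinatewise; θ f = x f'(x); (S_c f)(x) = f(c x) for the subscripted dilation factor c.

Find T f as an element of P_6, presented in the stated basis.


the result is g(x) = -15x^5 - 3x^3

S_{-1} f = (3/2)x^5 + (1/2)x^3
θ S_{-1} f = (15/2)x^5 + (3/2)x^3
(-2(θ ∘ S_{-1})) f = -15x^5 - 3x^3


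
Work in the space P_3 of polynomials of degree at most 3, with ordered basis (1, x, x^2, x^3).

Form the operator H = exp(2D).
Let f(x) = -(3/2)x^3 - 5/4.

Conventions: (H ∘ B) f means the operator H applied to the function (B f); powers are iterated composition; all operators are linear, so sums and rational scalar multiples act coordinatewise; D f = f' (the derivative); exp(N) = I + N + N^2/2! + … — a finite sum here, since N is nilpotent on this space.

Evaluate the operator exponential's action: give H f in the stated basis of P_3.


g(x) = -(3/2)x^3 - 9x^2 - 18x - 53/4

order-1 term: -9x^2
order-2 term: -18x
order-3 term: -12
the series for exp(2D) f terminates at order 3
exp(2D) f = -(3/2)x^3 - 9x^2 - 18x - 53/4
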